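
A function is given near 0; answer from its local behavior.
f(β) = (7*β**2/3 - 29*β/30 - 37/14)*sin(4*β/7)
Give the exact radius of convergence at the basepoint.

The radius of convergence is infinite.

The factor sin(4*β/7) is entire and contributes no finite singular point.
The polynomial part has no poles.
No finite singular points: the Taylor series at 0 converges everywhere.


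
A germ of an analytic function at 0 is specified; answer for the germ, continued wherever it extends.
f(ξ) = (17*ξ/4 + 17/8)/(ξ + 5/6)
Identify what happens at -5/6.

The denominator factor ξ + 5/6 vanishes at -5/6 and appears to the power 1; the numerator there equals -17/12, nonzero, and no other factor vanishes.
Hence a pole whose order is the multiplicity, 1.

The point is a pole of order 1.


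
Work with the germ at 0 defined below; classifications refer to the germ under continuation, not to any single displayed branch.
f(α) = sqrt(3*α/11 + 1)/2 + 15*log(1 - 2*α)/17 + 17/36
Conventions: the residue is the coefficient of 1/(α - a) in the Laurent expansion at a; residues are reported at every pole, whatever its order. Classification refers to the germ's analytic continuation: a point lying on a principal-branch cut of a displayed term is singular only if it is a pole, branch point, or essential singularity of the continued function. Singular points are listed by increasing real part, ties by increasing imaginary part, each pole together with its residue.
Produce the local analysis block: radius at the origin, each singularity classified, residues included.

Radius of convergence at 0: 1/2.
At -11/3: an algebraic (square-root) branch point.
At 1/2: a logarithmic branch point.

Branch term (15/17)*log(1 - α/(1/2)): its argument vanishes at α = 1/2, a logarithmic branch point, modulus 1/2.
Branch term (1/2)*sqrt(1 - α/(-11/3)): its argument vanishes at α = -11/3, a square-root branch point, modulus 11/3.
The radius of convergence is the smallest modulus among the singular points: 1/2.
List the singular points by increasing real part (a conjugate pair: the negative imaginary part first).


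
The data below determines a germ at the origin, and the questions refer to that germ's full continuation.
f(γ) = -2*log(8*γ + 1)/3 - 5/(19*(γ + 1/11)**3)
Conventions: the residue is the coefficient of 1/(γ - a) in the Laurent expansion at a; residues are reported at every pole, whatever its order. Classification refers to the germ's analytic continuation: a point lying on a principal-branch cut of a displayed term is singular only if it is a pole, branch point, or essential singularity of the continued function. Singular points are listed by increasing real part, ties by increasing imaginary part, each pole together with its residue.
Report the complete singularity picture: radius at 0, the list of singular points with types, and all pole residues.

Denominator factor (γ + 1/11)^3: pole of order 3 at -1/11, modulus 1/11.
Branch term (-2/3)*log(1 - γ/(-1/8)): its argument vanishes at γ = -1/8, a logarithmic branch point, modulus 1/8.
The radius of convergence is the smallest modulus among the singular points: 1/11.
The branch term is analytic at -1/11 and contributes nothing to the residue; only the rational part matters.
At the order-3 pole -1/11 set g(γ) = (γ - (-1/11))^3*(rational part) = -5/19.
Order-3 pole: residue = g''(a)/2; g''(-1/11) = 0, so the residue is 0.
List the singular points by increasing real part (a conjugate pair: the negative imaginary part first).

Radius of convergence at 0: 1/11.
At -1/8: a logarithmic branch point.
At -1/11: a pole of order 3; residue 0.


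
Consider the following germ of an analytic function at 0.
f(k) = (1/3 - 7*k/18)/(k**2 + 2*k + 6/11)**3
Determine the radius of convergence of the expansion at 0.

Denominator factor (k**2 + 2*k + 6/11)^3: discriminant 20/11, real irrational roots -1 + (1/11)*sqrt(55) and -1 - (1/11)*sqrt(55); poles of order 3, moduli 1 - (1/11)*sqrt(55) and 1 + (1/11)*sqrt(55).
The radius of convergence is the smallest modulus among the singular points: 1 - (1/11)*sqrt(55).

The radius of convergence is 1 - (1/11)*sqrt(55).


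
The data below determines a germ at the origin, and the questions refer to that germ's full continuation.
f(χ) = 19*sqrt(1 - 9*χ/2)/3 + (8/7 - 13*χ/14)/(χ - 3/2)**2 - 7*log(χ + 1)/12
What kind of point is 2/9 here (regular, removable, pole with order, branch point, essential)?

The term (19/3)*sqrt(1 - χ/(2/9)) has argument 1 - 2/9/(2/9) = 0 at 2/9: a square-root (algebraic, two-sheeted) branch point; the remaining terms are analytic or single-valued there.

The point is an algebraic (square-root) branch point.


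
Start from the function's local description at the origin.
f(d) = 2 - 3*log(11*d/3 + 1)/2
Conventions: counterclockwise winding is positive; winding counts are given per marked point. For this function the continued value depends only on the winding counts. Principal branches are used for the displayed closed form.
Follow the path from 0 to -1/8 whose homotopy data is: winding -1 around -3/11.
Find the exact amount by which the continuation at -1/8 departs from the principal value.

Continued minus principal equals (3)*pi*i.

The rational part is single-valued and drops out of the difference; each branch term changes only by its own monodromy.
(-3/2)*log(1 - d/(-3/11)): each positive loop around -3/11 adds 2*pi*i to the log, so winding -1 contributes (-3/2)*(-1)*2*pi*i = (3)*pi*i.
Summing the contributions at d = -1/8 gives (3)*pi*i.


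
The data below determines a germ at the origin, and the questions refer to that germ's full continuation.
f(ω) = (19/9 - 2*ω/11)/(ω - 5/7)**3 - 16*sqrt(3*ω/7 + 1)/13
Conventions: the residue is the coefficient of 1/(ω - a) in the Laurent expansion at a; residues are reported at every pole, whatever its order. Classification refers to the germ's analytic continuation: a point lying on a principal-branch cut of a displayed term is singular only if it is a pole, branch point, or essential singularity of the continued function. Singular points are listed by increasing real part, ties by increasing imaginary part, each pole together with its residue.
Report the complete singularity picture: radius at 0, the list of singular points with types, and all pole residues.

Radius of convergence at 0: 5/7.
At -7/3: an algebraic (square-root) branch point.
At 5/7: a pole of order 3; residue 0.

Denominator factor (ω - 5/7)^3: pole of order 3 at 5/7, modulus 5/7.
Branch term (-16/13)*sqrt(1 - ω/(-7/3)): its argument vanishes at ω = -7/3, a square-root branch point, modulus 7/3.
The radius of convergence is the smallest modulus among the singular points: 5/7.
The branch term is analytic at 5/7 and contributes nothing to the residue; only the rational part matters.
At the order-3 pole 5/7 set g(ω) = (ω - (5/7))^3*(rational part) = 19/9 - 2*ω/11.
Order-3 pole: residue = g''(a)/2; g''(5/7) = 0, so the residue is 0.
List the singular points by increasing real part (a conjugate pair: the negative imaginary part first).


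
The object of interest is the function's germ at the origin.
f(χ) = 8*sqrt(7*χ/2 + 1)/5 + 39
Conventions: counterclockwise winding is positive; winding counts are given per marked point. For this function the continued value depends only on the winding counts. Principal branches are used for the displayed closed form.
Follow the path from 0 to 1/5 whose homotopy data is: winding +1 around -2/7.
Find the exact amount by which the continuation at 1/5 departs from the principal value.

The rational part is single-valued and drops out of the difference; each branch term changes only by its own monodromy.
(8/5)*sqrt(1 - χ/(-2/7)): winding +1 is odd, the square root flips sign, contributing -2*(8/5)*sqrt(1 - (1/5)/(-2/7)) = -2*(8/5)*sqrt(17/10) = -(8/25)*sqrt(170).
Summing the contributions at χ = 1/5 gives -(8/25)*sqrt(170).

Continued minus principal equals -(8/25)*sqrt(170).


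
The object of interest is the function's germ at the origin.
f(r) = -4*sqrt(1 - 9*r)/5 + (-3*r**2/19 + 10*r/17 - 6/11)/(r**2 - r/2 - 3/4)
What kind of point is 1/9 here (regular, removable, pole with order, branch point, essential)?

The term (-4/5)*sqrt(1 - r/(1/9)) has argument 1 - 1/9/(1/9) = 0 at 1/9: a square-root (algebraic, two-sheeted) branch point; the remaining terms are analytic or single-valued there.

The point is an algebraic (square-root) branch point.


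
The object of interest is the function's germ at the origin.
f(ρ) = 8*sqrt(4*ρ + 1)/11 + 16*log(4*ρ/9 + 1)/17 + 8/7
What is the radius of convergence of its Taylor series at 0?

The radius of convergence is 1/4.

Branch term (16/17)*log(1 - ρ/(-9/4)): its argument vanishes at ρ = -9/4, a logarithmic branch point, modulus 9/4.
Branch term (8/11)*sqrt(1 - ρ/(-1/4)): its argument vanishes at ρ = -1/4, a square-root branch point, modulus 1/4.
The radius of convergence is the smallest modulus among the singular points: 1/4.


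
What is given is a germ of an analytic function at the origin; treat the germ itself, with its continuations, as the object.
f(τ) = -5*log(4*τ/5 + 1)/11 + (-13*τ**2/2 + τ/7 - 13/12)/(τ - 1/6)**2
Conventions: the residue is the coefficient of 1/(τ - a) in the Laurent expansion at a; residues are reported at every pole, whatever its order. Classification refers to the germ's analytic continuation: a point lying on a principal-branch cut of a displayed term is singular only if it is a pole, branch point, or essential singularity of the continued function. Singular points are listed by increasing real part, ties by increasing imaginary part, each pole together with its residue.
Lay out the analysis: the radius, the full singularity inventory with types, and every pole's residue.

Radius of convergence at 0: 1/6.
At -5/4: a logarithmic branch point.
At 1/6: a pole of order 2; residue -85/42.

Denominator factor (τ - 1/6)^2: pole of order 2 at 1/6, modulus 1/6.
Branch term (-5/11)*log(1 - τ/(-5/4)): its argument vanishes at τ = -5/4, a logarithmic branch point, modulus 5/4.
The radius of convergence is the smallest modulus among the singular points: 1/6.
The branch term is analytic at 1/6 and contributes nothing to the residue; only the rational part matters.
At the order-2 pole 1/6 set g(τ) = (τ - (1/6))^2*(rational part) = -13*τ**2/2 + τ/7 - 13/12.
Order-2 pole: residue = g'(a); g'(1/6) = -85/42, so the residue is -85/42.
List the singular points by increasing real part (a conjugate pair: the negative imaginary part first).


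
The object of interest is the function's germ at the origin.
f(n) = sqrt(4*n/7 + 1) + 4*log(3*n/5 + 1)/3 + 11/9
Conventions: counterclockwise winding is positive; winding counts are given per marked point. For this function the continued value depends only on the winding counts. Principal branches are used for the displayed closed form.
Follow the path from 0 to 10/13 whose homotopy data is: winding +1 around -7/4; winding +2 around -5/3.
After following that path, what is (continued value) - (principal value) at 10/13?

The rational part is single-valued and drops out of the difference; each branch term changes only by its own monodromy.
(1)*sqrt(1 - n/(-7/4)): winding +1 is odd, the square root flips sign, contributing -2*(1)*sqrt(1 - (10/13)/(-7/4)) = -2*(1)*sqrt(131/91) = -(2/91)*sqrt(11921).
(4/3)*log(1 - n/(-5/3)): each positive loop around -5/3 adds 2*pi*i to the log, so winding +2 contributes (4/3)*(2)*2*pi*i = (16/3)*pi*i.
Summing the contributions at n = 10/13 gives (-(2/91)*sqrt(11921)) + ((16/3)*pi)*i.

Continued minus principal equals (-(2/91)*sqrt(11921)) + ((16/3)*pi)*i.


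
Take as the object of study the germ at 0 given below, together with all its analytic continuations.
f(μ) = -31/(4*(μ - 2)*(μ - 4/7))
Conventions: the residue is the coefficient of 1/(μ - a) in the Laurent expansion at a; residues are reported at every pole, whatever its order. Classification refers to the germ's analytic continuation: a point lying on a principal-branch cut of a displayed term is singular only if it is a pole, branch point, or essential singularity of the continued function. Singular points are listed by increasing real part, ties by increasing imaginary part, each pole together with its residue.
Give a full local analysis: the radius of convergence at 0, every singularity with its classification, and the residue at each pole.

Denominator factor (μ - 4/7): pole of order 1 at 4/7, modulus 4/7.
Denominator factor (μ - 2): pole of order 1 at 2, modulus 2.
The radius of convergence is the smallest modulus among the singular points: 4/7.
At the order-1 pole 4/7 set g(μ) = (μ - (4/7))*f(μ) = -31/(4*(μ - 2)).
Simple pole: residue = g(a) at a = 4/7, which is 217/40.
At the order-1 pole 2 set g(μ) = (μ - (2))*f(μ) = -31/(4*(μ - 4/7)).
Simple pole: residue = g(a) at a = 2, which is -217/40.
List the singular points by increasing real part (a conjugate pair: the negative imaginary part first).

Radius of convergence at 0: 4/7.
At 4/7: a pole of order 1; residue 217/40.
At 2: a pole of order 1; residue -217/40.


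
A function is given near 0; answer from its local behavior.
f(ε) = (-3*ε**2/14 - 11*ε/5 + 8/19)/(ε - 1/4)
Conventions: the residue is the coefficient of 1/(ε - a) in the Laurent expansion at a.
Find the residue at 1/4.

At the order-1 pole 1/4 set g(ε) = (ε - (1/4))*f(ε) = -3*ε**2/14 - 11*ε/5 + 8/19.
Simple pole: residue = g(a) at a = 1/4, which is -3029/21280.

The residue is -3029/21280.


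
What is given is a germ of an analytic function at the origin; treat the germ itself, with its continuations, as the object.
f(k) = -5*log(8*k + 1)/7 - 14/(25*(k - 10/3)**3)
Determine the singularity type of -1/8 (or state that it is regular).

The term (-5/7)*log(1 - k/(-1/8)) has argument 1 - -1/8/(-1/8) = 0 at -1/8: a logarithmic (infinitely-sheeted) branch point; the remaining terms are analytic or single-valued there.

The point is a logarithmic branch point.


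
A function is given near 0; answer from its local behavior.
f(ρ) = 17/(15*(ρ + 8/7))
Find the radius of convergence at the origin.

The radius of convergence is 8/7.

Denominator factor (ρ + 8/7): pole of order 1 at -8/7, modulus 8/7.
The radius of convergence is the smallest modulus among the singular points: 8/7.


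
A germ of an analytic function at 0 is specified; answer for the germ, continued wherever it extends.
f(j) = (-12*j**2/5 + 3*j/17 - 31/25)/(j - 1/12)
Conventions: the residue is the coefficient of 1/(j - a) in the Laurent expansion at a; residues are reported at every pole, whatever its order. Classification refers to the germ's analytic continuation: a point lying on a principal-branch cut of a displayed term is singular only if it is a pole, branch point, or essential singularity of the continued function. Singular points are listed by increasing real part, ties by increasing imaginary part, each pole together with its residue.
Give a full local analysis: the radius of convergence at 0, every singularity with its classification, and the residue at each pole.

Denominator factor (j - 1/12): pole of order 1 at 1/12, modulus 1/12.
The radius of convergence is the smallest modulus among the singular points: 1/12.
At the order-1 pole 1/12 set g(j) = (j - (1/12))*f(j) = -12*j**2/5 + 3*j/17 - 31/25.
Simple pole: residue = g(a) at a = 1/12, which is -3167/2550.

Radius of convergence at 0: 1/12.
At 1/12: a pole of order 1; residue -3167/2550.


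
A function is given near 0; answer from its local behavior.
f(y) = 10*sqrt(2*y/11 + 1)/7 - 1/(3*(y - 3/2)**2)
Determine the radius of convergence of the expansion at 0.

Denominator factor (y - 3/2)^2: pole of order 2 at 3/2, modulus 3/2.
Branch term (10/7)*sqrt(1 - y/(-11/2)): its argument vanishes at y = -11/2, a square-root branch point, modulus 11/2.
The radius of convergence is the smallest modulus among the singular points: 3/2.

The radius of convergence is 3/2.


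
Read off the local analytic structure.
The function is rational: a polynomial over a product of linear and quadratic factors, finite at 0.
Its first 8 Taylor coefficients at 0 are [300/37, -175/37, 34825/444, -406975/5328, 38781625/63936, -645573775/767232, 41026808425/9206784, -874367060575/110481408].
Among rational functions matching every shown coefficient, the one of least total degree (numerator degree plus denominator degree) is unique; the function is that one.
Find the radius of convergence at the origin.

The radius of convergence is 11/24 - (1/120)*sqrt(145).

No rational of total degree below 4 reproduces all 8 coefficients; solving the [0/4] Pade equations on them gives f(θ) = 15/(37*(θ - 1/2)**2*(θ**2 + 11*θ/12 + 1/5)), whose expansion matches every shown term.
Denominator factor (θ**2 + 11*θ/12 + 1/5): discriminant 29/720, real irrational roots -11/24 + (1/120)*sqrt(145) and -11/24 - (1/120)*sqrt(145); poles of order 1, moduli 11/24 - (1/120)*sqrt(145) and 11/24 + (1/120)*sqrt(145).
Denominator factor (θ - 1/2)^2: pole of order 2 at 1/2, modulus 1/2.
The radius of convergence is the smallest modulus among the singular points: 11/24 - (1/120)*sqrt(145).


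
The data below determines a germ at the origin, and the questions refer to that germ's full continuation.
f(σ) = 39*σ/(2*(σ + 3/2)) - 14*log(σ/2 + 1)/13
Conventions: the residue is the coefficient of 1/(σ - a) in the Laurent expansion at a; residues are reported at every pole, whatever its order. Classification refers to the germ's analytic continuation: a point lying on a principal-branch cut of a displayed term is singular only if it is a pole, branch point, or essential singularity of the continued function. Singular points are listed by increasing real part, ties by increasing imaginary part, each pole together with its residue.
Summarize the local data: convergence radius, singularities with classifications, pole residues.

Denominator factor (σ + 3/2): pole of order 1 at -3/2, modulus 3/2.
Branch term (-14/13)*log(1 - σ/(-2)): its argument vanishes at σ = -2, a logarithmic branch point, modulus 2.
The radius of convergence is the smallest modulus among the singular points: 3/2.
The branch term is analytic at -3/2 and contributes nothing to the residue; only the rational part matters.
At the order-1 pole -3/2 set g(σ) = (σ - (-3/2))*(rational part) = 39*σ/2.
Simple pole: residue = g(a) at a = -3/2, which is -117/4.
List the singular points by increasing real part (a conjugate pair: the negative imaginary part first).

Radius of convergence at 0: 3/2.
At -2: a logarithmic branch point.
At -3/2: a pole of order 1; residue -117/4.


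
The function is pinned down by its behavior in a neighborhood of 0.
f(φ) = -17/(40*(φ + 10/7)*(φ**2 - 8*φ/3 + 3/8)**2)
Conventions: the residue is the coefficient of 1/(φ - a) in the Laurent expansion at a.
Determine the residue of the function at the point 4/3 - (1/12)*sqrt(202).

The factor φ**2 - 8*φ/3 + 3/8 splits as (φ - a)(φ - a') with a = 4/3 - (1/12)*sqrt(202), a' = 4/3 + (1/12)*sqrt(202). At the order-2 pole a set g(φ) = (φ - a)^2*f(φ) = [-17/(40*(φ + 10/7))] / (φ - a')^2.
Order-2 pole: residue = g'(a); g'(4/3 - (1/12)*sqrt(202)) = 1469412/267985205 - (599562936/546743415241)*sqrt(202), so the residue is 1469412/267985205 - (599562936/546743415241)*sqrt(202).

The residue is 1469412/267985205 - (599562936/546743415241)*sqrt(202).


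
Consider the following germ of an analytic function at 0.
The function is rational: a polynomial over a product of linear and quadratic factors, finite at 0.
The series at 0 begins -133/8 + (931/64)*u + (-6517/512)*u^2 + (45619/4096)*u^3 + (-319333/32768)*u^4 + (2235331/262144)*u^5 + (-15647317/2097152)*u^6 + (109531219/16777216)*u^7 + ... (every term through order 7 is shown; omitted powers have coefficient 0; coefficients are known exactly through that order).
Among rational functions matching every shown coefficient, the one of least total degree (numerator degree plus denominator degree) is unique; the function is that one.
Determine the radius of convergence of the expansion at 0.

No rational of total degree below 1 reproduces all 8 coefficients; solving the [0/1] Pade equations on them gives f(u) = -19/(u + 8/7), whose expansion matches every shown term.
Denominator factor (u + 8/7): pole of order 1 at -8/7, modulus 8/7.
The radius of convergence is the smallest modulus among the singular points: 8/7.

The radius of convergence is 8/7.


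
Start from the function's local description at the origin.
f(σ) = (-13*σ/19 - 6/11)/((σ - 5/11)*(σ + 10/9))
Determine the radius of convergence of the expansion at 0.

The radius of convergence is 5/11.

Denominator factor (σ - 5/11): pole of order 1 at 5/11, modulus 5/11.
Denominator factor (σ + 10/9): pole of order 1 at -10/9, modulus 10/9.
The radius of convergence is the smallest modulus among the singular points: 5/11.


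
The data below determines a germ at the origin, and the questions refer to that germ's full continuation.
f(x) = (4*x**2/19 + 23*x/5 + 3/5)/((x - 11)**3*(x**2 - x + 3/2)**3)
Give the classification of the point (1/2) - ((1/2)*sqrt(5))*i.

The point is a pole of order 3.

The denominator factor x**2 - x + 3/2 vanishes at (1/2) - ((1/2)*sqrt(5))*i and appears to the power 3; the numerator there equals (511/190) - ((457/190)*sqrt(5))*i, nonzero, and no other factor vanishes.
Hence a pole whose order is the multiplicity, 3.


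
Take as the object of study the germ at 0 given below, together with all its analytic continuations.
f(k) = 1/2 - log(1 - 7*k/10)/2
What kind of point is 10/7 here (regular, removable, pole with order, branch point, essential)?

The point is a logarithmic branch point.

The term (-1/2)*log(1 - k/(10/7)) has argument 1 - 10/7/(10/7) = 0 at 10/7: a logarithmic (infinitely-sheeted) branch point; the remaining terms are analytic or single-valued there.


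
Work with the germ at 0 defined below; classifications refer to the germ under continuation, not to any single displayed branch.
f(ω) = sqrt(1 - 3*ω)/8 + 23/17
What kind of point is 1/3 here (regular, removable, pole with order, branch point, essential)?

The term (1/8)*sqrt(1 - ω/(1/3)) has argument 1 - 1/3/(1/3) = 0 at 1/3: a square-root (algebraic, two-sheeted) branch point; the remaining terms are analytic or single-valued there.

The point is an algebraic (square-root) branch point.


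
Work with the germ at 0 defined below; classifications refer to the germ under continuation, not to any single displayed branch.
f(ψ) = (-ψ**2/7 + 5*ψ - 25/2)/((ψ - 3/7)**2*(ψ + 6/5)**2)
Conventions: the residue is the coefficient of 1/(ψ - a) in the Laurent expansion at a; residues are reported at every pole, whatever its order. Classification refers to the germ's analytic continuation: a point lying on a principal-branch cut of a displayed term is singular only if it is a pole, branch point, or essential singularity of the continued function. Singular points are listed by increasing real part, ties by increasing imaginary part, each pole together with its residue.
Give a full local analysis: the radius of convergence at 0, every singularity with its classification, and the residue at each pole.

Denominator factor (ψ - 3/7)^2: pole of order 2 at 3/7, modulus 3/7.
Denominator factor (ψ + 6/5)^2: pole of order 2 at -6/5, modulus 6/5.
The radius of convergence is the smallest modulus among the singular points: 3/7.
At the order-2 pole -6/5 set g(ψ) = (ψ - (-6/5))^2*f(ψ) = (-ψ**2/7 + 5*ψ - 25/2)/(ψ - 3/7)**2.
Order-2 pole: residue = g'(a); g'(-6/5) = -1230950/185193, so the residue is -1230950/185193.
At the order-2 pole 3/7 set g(ψ) = (ψ - (3/7))^2*f(ψ) = (-ψ**2/7 + 5*ψ - 25/2)/(ψ + 6/5)**2.
Order-2 pole: residue = g'(a); g'(3/7) = 1230950/185193, so the residue is 1230950/185193.
List the singular points by increasing real part (a conjugate pair: the negative imaginary part first).

Radius of convergence at 0: 3/7.
At -6/5: a pole of order 2; residue -1230950/185193.
At 3/7: a pole of order 2; residue 1230950/185193.


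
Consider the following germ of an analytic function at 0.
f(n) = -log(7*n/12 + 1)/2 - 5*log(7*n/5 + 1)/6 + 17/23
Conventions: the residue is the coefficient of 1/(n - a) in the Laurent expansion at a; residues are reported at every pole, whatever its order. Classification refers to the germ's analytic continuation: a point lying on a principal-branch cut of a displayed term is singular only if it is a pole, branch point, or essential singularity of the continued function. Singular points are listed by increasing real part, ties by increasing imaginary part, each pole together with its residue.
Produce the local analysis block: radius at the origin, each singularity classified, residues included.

Branch term (-5/6)*log(1 - n/(-5/7)): its argument vanishes at n = -5/7, a logarithmic branch point, modulus 5/7.
Branch term (-1/2)*log(1 - n/(-12/7)): its argument vanishes at n = -12/7, a logarithmic branch point, modulus 12/7.
The radius of convergence is the smallest modulus among the singular points: 5/7.
List the singular points by increasing real part (a conjugate pair: the negative imaginary part first).

Radius of convergence at 0: 5/7.
At -12/7: a logarithmic branch point.
At -5/7: a logarithmic branch point.


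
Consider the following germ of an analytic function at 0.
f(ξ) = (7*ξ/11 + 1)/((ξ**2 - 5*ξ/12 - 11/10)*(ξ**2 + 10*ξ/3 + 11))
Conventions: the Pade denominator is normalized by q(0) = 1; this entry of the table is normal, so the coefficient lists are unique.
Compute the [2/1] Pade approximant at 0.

The Pade approximant has numerator coefficients [-10/121, -11250/387079, -2268650/38320821]; denominator coefficients [1, 27949/70378].

Taylor coefficients needed (expand at 0): a_0 = -10/121, a_1 = 5/1331, a_2 = -15995/263538, a_3 = 139745/5797836.
Write the denominator as Q(ξ) = 1 + q1*ξ. Requiring Q*f - P = O(ξ^4) with deg P <= 2 kills the coefficients of ξ^3..ξ^3 in Q*f:
  ξ^3: a_3 + q1*a_2 = 0, i.e. 139745/5797836 + (-15995/263538)*q1 = 0.
Solving this linear system: q1 = 27949/70378.
The numerator is Q*f truncated at degree 2: P0 = a_0 = -10/121; P1 = a_1 + q1*a_0 = -11250/387079; P2 = a_2 + q1*a_1 = -2268650/38320821.


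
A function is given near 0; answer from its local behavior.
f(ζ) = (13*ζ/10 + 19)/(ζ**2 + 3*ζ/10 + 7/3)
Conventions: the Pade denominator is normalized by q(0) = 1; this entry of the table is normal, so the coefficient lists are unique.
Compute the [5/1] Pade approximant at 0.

Taylor coefficients needed (expand at 0): a_0 = 57/7, a_1 = -24/49, a_2 = -5877/1715, a_3 = 78093/120050, a_4 = 11638863/8403500, a_5 = -268745067/588245000, a_6 = -22022906697/41177150000.
Write the denominator as Q(ζ) = 1 + q1*ζ. Requiring Q*f - P = O(ζ^7) with deg P <= 5 kills the coefficients of ζ^6..ζ^6 in Q*f:
  ζ^6: a_6 + q1*a_5 = 0, i.e. -22022906697/41177150000 + (-268745067/588245000)*q1 = 0.
Solving this linear system: q1 = -815663211/696746470.
The numerator is Q*f truncated at degree 5: P0 = a_0 = 57/7; P1 = a_1 + q1*a_0 = -6983092581/696746470; P2 = a_2 + q1*a_1 = -198811773/69674647; P3 = a_3 + q1*a_2 = 324836910/69674647; P4 = a_4 + q1*a_3 = 43440300/69674647; P5 = a_5 + q1*a_4 = -144801000/69674647.

The Pade approximant has numerator coefficients [57/7, -6983092581/696746470, -198811773/69674647, 324836910/69674647, 43440300/69674647, -144801000/69674647]; denominator coefficients [1, -815663211/696746470].


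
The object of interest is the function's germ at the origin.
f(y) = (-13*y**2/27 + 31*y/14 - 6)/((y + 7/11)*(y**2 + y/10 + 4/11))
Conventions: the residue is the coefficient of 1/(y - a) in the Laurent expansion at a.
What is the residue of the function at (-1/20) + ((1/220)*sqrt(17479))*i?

The residue is (39556/7677) + ((6094136/256173813)*sqrt(17479))*i.

The factor y**2 + y/10 + 4/11 splits as (y - a)(y - a') with a = (-1/20) + ((1/220)*sqrt(17479))*i, a' = (-1/20) - ((1/220)*sqrt(17479))*i. At the order-1 pole a set g(y) = (y - a)*f(y) = [(-13*y**2/27 + 31*y/14 - 6)/(y + 7/11)] / (y - a').
Simple pole: residue = g(a) at a = (-1/20) + ((1/220)*sqrt(17479))*i, which is (39556/7677) + ((6094136/256173813)*sqrt(17479))*i.


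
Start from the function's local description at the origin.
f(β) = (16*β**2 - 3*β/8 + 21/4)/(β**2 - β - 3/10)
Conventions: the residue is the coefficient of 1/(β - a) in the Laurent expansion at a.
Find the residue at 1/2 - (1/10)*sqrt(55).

The factor β**2 - β - 3/10 splits as (β - a)(β - a') with a = 1/2 - (1/10)*sqrt(55), a' = 1/2 + (1/10)*sqrt(55). At the order-1 pole a set g(β) = (β - a)*f(β) = [16*β**2 - 3*β/8 + 21/4] / (β - a').
Simple pole: residue = g(a) at a = 1/2 - (1/10)*sqrt(55), which is 125/16 - (1429/880)*sqrt(55).

The residue is 125/16 - (1429/880)*sqrt(55).


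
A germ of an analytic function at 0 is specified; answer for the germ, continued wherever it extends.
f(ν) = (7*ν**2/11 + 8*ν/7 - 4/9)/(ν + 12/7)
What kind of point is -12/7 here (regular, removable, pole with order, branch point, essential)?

The denominator factor ν + 12/7 vanishes at -12/7 and appears to the power 1; the numerator there equals -2588/4851, nonzero, and no other factor vanishes.
Hence a pole whose order is the multiplicity, 1.

The point is a pole of order 1.


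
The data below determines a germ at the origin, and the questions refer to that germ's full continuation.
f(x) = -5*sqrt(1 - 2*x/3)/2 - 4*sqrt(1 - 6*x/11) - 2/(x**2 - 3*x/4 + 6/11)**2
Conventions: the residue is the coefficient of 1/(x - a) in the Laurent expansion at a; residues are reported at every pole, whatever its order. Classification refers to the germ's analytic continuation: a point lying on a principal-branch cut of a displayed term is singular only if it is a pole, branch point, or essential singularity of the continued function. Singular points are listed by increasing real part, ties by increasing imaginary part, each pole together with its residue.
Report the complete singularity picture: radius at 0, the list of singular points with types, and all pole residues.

Radius of convergence at 0: (1/11)*sqrt(66).
At (3/8) - ((1/88)*sqrt(3135))*i: a pole of order 2; residue -((2816/81225)*sqrt(3135))*i.
At (3/8) + ((1/88)*sqrt(3135))*i: a pole of order 2; residue ((2816/81225)*sqrt(3135))*i.
At 3/2: an algebraic (square-root) branch point.
At 11/6: an algebraic (square-root) branch point.

Denominator factor (x**2 - 3*x/4 + 6/11)^2: discriminant -285/176, complex-conjugate roots (3/8) + ((1/88)*sqrt(3135))*i and (3/8) - ((1/88)*sqrt(3135))*i; poles of order 2, moduli (1/11)*sqrt(66) and (1/11)*sqrt(66).
Branch term (-5/2)*sqrt(1 - x/(3/2)): its argument vanishes at x = 3/2, a square-root branch point, modulus 3/2.
Branch term (-4)*sqrt(1 - x/(11/6)): its argument vanishes at x = 11/6, a square-root branch point, modulus 11/6.
The radius of convergence is the smallest modulus among the singular points: (1/11)*sqrt(66).
The branch terms are analytic at (3/8) - ((1/88)*sqrt(3135))*i and contribute nothing to the residue; only the rational part matters.
The factor x**2 - 3*x/4 + 6/11 splits as (x - a)(x - a') with a = (3/8) - ((1/88)*sqrt(3135))*i, a' = (3/8) + ((1/88)*sqrt(3135))*i. At the order-2 pole a set g(x) = (x - a)^2*(rational part) = [-2] / (x - a')^2.
Order-2 pole: residue = g'(a); g'((3/8) - ((1/88)*sqrt(3135))*i) = -((2816/81225)*sqrt(3135))*i, so the residue is -((2816/81225)*sqrt(3135))*i.
The branch terms are analytic at (3/8) + ((1/88)*sqrt(3135))*i and contribute nothing to the residue; only the rational part matters.
The factor x**2 - 3*x/4 + 6/11 splits as (x - a)(x - a') with a = (3/8) + ((1/88)*sqrt(3135))*i, a' = (3/8) - ((1/88)*sqrt(3135))*i. At the order-2 pole a set g(x) = (x - a)^2*(rational part) = [-2] / (x - a')^2.
Order-2 pole: residue = g'(a); g'((3/8) + ((1/88)*sqrt(3135))*i) = ((2816/81225)*sqrt(3135))*i, so the residue is ((2816/81225)*sqrt(3135))*i.
List the singular points by increasing real part (a conjugate pair: the negative imaginary part first).


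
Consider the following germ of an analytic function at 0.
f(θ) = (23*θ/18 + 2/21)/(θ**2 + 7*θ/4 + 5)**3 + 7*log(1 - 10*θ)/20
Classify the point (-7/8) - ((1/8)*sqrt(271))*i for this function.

The point is a pole of order 3.

The denominator factor θ**2 + 7*θ/4 + 5 vanishes at (-7/8) - ((1/8)*sqrt(271))*i and appears to the power 3; the numerator there equals (-1031/1008) - ((23/144)*sqrt(271))*i, nonzero, and no other factor vanishes.
The branch terms are analytic at this point.
Hence a pole whose order is the multiplicity, 3.


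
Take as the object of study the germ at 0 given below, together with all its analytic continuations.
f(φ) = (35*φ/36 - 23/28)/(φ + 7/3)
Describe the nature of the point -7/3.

The point is a pole of order 1.

The denominator factor φ + 7/3 vanishes at -7/3 and appears to the power 1; the numerator there equals -584/189, nonzero, and no other factor vanishes.
Hence a pole whose order is the multiplicity, 1.


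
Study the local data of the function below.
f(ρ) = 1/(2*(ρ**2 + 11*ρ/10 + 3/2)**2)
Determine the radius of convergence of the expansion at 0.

Denominator factor (ρ**2 + 11*ρ/10 + 3/2)^2: discriminant -479/100, complex-conjugate roots (-11/20) + ((1/20)*sqrt(479))*i and (-11/20) - ((1/20)*sqrt(479))*i; poles of order 2, moduli (1/2)*sqrt(6) and (1/2)*sqrt(6).
The radius of convergence is the smallest modulus among the singular points: (1/2)*sqrt(6).

The radius of convergence is (1/2)*sqrt(6).


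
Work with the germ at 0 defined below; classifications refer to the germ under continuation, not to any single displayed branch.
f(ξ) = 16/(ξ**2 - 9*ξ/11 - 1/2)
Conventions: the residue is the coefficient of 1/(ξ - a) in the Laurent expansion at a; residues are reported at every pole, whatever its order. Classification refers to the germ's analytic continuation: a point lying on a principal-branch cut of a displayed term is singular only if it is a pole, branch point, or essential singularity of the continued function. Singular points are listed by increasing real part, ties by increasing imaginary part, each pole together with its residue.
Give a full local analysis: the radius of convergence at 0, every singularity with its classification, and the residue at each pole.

Denominator factor (ξ**2 - 9*ξ/11 - 1/2): discriminant 323/121, real irrational roots 9/22 + (1/22)*sqrt(323) and 9/22 - (1/22)*sqrt(323); poles of order 1, moduli 9/22 + (1/22)*sqrt(323) and -9/22 + (1/22)*sqrt(323).
The radius of convergence is the smallest modulus among the singular points: -9/22 + (1/22)*sqrt(323).
The factor ξ**2 - 9*ξ/11 - 1/2 splits as (ξ - a)(ξ - a') with a = 9/22 - (1/22)*sqrt(323), a' = 9/22 + (1/22)*sqrt(323). At the order-1 pole a set g(ξ) = (ξ - a)*f(ξ) = [16] / (ξ - a').
Simple pole: residue = g(a) at a = 9/22 - (1/22)*sqrt(323), which is -(176/323)*sqrt(323).
The factor ξ**2 - 9*ξ/11 - 1/2 splits as (ξ - a)(ξ - a') with a = 9/22 + (1/22)*sqrt(323), a' = 9/22 - (1/22)*sqrt(323). At the order-1 pole a set g(ξ) = (ξ - a)*f(ξ) = [16] / (ξ - a').
Simple pole: residue = g(a) at a = 9/22 + (1/22)*sqrt(323), which is (176/323)*sqrt(323).
List the singular points by increasing real part (a conjugate pair: the negative imaginary part first).

Radius of convergence at 0: -9/22 + (1/22)*sqrt(323).
At 9/22 - (1/22)*sqrt(323): a pole of order 1; residue -(176/323)*sqrt(323).
At 9/22 + (1/22)*sqrt(323): a pole of order 1; residue (176/323)*sqrt(323).


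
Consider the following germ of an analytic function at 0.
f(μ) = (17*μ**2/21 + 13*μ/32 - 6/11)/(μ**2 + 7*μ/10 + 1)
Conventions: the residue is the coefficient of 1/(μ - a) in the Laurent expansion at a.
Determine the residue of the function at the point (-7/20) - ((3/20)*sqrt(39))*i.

The factor μ**2 + 7*μ/10 + 1 splits as (μ - a)(μ - a') with a = (-7/20) - ((3/20)*sqrt(39))*i, a' = (-7/20) + ((3/20)*sqrt(39))*i. At the order-1 pole a set g(μ) = (μ - a)*f(μ) = [17*μ**2/21 + 13*μ/32 - 6/11] / (μ - a').
Simple pole: residue = g(a) at a = (-7/20) - ((3/20)*sqrt(39))*i, which is (-77/960) - ((960097/8648640)*sqrt(39))*i.

The residue is (-77/960) - ((960097/8648640)*sqrt(39))*i.


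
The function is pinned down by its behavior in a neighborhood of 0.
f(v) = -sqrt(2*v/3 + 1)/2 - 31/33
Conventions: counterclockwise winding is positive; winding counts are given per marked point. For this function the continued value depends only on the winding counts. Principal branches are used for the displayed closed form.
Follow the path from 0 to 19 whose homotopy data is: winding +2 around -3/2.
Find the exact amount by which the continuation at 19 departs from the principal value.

Continued minus principal equals 0.

The rational part is single-valued and drops out of the difference; each branch term changes only by its own monodromy.
(-1/2)*sqrt(1 - v/(-3/2)): winding +2 is even, the square root returns to the same sheet, contribution 0.
Summing the contributions at v = 19 gives 0.


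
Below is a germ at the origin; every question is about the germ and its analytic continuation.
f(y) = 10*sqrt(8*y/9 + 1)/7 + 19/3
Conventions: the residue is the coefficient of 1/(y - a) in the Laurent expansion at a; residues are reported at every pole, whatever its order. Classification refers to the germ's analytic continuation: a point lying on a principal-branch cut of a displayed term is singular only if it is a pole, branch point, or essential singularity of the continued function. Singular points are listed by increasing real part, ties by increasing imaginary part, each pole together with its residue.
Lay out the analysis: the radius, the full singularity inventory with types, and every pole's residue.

Branch term (10/7)*sqrt(1 - y/(-9/8)): its argument vanishes at y = -9/8, a square-root branch point, modulus 9/8.
The radius of convergence is the smallest modulus among the singular points: 9/8.

Radius of convergence at 0: 9/8.
At -9/8: an algebraic (square-root) branch point.


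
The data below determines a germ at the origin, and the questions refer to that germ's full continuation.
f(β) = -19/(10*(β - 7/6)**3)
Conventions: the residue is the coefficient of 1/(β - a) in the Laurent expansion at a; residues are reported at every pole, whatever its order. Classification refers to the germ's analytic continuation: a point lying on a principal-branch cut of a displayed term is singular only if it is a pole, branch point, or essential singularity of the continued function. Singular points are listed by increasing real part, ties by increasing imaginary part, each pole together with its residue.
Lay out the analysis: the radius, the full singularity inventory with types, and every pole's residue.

Radius of convergence at 0: 7/6.
At 7/6: a pole of order 3; residue 0.

Denominator factor (β - 7/6)^3: pole of order 3 at 7/6, modulus 7/6.
The radius of convergence is the smallest modulus among the singular points: 7/6.
At the order-3 pole 7/6 set g(β) = (β - (7/6))^3*f(β) = -19/10.
Order-3 pole: residue = g''(a)/2; g''(7/6) = 0, so the residue is 0.


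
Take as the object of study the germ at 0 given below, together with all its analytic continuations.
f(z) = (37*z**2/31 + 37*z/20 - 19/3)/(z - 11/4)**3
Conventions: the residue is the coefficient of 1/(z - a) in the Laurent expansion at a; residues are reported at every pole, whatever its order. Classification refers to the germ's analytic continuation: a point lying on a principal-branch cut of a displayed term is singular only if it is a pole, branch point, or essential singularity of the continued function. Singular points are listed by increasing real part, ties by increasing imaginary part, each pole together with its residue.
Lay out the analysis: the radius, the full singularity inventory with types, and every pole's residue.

Radius of convergence at 0: 11/4.
At 11/4: a pole of order 3; residue 37/31.

Denominator factor (z - 11/4)^3: pole of order 3 at 11/4, modulus 11/4.
The radius of convergence is the smallest modulus among the singular points: 11/4.
At the order-3 pole 11/4 set g(z) = (z - (11/4))^3*f(z) = 37*z**2/31 + 37*z/20 - 19/3.
Order-3 pole: residue = g''(a)/2; g''(11/4) = 74/31, so the residue is 37/31.


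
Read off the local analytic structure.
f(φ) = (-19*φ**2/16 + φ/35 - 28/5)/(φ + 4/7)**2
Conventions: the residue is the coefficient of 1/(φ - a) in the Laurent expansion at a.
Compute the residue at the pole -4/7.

The residue is 97/70.

At the order-2 pole -4/7 set g(φ) = (φ - (-4/7))^2*f(φ) = -19*φ**2/16 + φ/35 - 28/5.
Order-2 pole: residue = g'(a); g'(-4/7) = 97/70, so the residue is 97/70.
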